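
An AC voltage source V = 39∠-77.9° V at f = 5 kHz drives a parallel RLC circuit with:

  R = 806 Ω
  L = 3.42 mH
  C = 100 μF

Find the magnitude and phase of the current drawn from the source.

Step 1 — Angular frequency: ω = 2π·f = 2π·5000 = 3.142e+04 rad/s.
Step 2 — Component impedances:
  R: Z = R = 806 Ω
  L: Z = jωL = j·3.142e+04·0.00342 = 0 + j107.4 Ω
  C: Z = 1/(jωC) = -j/(ω·C) = 0 - j0.3183 Ω
Step 3 — Parallel combination: 1/Z_total = 1/R + 1/L + 1/C; Z_total = 0.0001265 - j0.3193 Ω = 0.3193∠-90.0° Ω.
Step 4 — Source phasor: V = 39∠-77.9° V = 8.175 - j38.13 V.
Step 5 — Ohm's law: I = V / Z_total = (8.175 - j38.13) / (0.0001265 - j0.3193) = 119.5 + j25.56 A.
Step 6 — Convert to polar: |I| = 122.2 A, ∠I = 12.1°.

I = 122.2∠12.1° A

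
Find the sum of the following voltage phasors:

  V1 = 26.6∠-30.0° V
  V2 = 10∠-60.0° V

Step 1 — Convert each phasor to rectangular form:
  V1 = 26.6·(cos(-30.0°) + j·sin(-30.0°)) = 23.04 - j13.3 V
  V2 = 10·(cos(-60.0°) + j·sin(-60.0°)) = 5 - j8.66 V
Step 2 — Sum components: V_total = 28.04 - j21.96 V.
Step 3 — Convert to polar: |V_total| = 35.61 V, ∠V_total = -38.1°.

V_total = 35.61∠-38.1° V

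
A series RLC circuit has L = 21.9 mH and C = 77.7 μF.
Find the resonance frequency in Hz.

Step 1 — Resonance condition Im(Z)=0 gives ω₀ = 1/√(LC).
Step 2 — ω₀ = 1/√(0.0219·7.77e-05) = 766.6 rad/s.
Step 3 — f₀ = ω₀/(2π) = 122 Hz.

f₀ = 122 Hz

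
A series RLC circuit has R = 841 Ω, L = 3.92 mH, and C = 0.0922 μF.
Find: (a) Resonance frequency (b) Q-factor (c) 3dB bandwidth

Step 1 — Resonance: ω₀ = 1/√(LC) = 1/√(0.00392·9.22e-08) = 5.26e+04 rad/s.
Step 2 — f₀ = ω₀/(2π) = 8372 Hz.
Step 3 — Series Q: Q = ω₀L/R = 5.26e+04·0.00392/841 = 0.2452.
Step 4 — Bandwidth: Δω = ω₀/Q = 2.145e+05 rad/s; BW = Δω/(2π) = 3.415e+04 Hz.

(a) f₀ = 8372 Hz  (b) Q = 0.2452  (c) BW = 3.415e+04 Hz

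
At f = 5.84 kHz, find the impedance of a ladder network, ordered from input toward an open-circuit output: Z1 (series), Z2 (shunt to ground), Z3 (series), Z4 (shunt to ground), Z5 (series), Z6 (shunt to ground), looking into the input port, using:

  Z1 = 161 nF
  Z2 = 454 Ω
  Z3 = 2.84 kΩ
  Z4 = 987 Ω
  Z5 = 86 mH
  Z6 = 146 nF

Step 1 — Angular frequency: ω = 2π·f = 2π·5840 = 3.669e+04 rad/s.
Step 2 — Component impedances:
  Z1: Z = 1/(jωC) = -j/(ω·C) = 0 - j169.3 Ω
  Z2: Z = R = 454 Ω
  Z3: Z = R = 2840 Ω
  Z4: Z = R = 987 Ω
  Z5: Z = jωL = j·3.669e+04·0.086 = 0 + j3156 Ω
  Z6: Z = 1/(jωC) = -j/(ω·C) = 0 - j186.7 Ω
Step 3 — Ladder network (open output): work backward from the far end, alternating series and parallel combinations. Z_in = 405 - j165.8 Ω = 437.6∠-22.3° Ω.

Z = 405 - j165.8 Ω = 437.6∠-22.3° Ω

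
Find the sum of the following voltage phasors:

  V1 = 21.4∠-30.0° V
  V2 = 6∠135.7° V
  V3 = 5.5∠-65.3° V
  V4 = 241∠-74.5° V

Step 1 — Convert each phasor to rectangular form:
  V1 = 21.4·(cos(-30.0°) + j·sin(-30.0°)) = 18.53 - j10.7 V
  V2 = 6·(cos(135.7°) + j·sin(135.7°)) = -4.294 + j4.19 V
  V3 = 5.5·(cos(-65.3°) + j·sin(-65.3°)) = 2.298 - j4.997 V
  V4 = 241·(cos(-74.5°) + j·sin(-74.5°)) = 64.4 - j232.2 V
Step 2 — Sum components: V_total = 80.94 - j243.7 V.
Step 3 — Convert to polar: |V_total| = 256.8 V, ∠V_total = -71.6°.

V_total = 256.8∠-71.6° V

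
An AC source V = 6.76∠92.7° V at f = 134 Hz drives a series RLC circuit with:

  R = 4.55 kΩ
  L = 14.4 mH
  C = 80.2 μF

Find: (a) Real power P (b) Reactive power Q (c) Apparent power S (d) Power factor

Step 1 — Angular frequency: ω = 2π·f = 2π·134 = 841.9 rad/s.
Step 2 — Component impedances:
  R: Z = R = 4550 Ω
  L: Z = jωL = j·841.9·0.0144 = 0 + j12.12 Ω
  C: Z = 1/(jωC) = -j/(ω·C) = 0 - j14.81 Ω
Step 3 — Series combination: Z_total = R + L + C = 4550 - j2.685 Ω = 4550∠-0.0° Ω.
Step 4 — Source phasor: V = 6.76∠92.7° V = -0.3184 + j6.752 V.
Step 5 — Current: I = V / Z = -7.086e-05 + j0.001484 A = 0.001486∠92.7° A.
Step 6 — Complex power: S = V·I* = 0.01004 - j5.928e-06 VA.
Step 7 — Real power: P = Re(S) = 0.01004 W.
Step 8 — Reactive power: Q = Im(S) = -5.928e-06 VAR.
Step 9 — Apparent power: |S| = 0.01004 VA.
Step 10 — Power factor: PF = P/|S| = 1 (leading).

(a) P = 0.01004 W  (b) Q = -5.928e-06 VAR  (c) S = 0.01004 VA  (d) PF = 1 (leading)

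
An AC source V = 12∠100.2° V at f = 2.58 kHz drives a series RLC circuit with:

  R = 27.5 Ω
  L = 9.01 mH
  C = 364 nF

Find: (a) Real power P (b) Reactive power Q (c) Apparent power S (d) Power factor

Step 1 — Angular frequency: ω = 2π·f = 2π·2580 = 1.621e+04 rad/s.
Step 2 — Component impedances:
  R: Z = R = 27.5 Ω
  L: Z = jωL = j·1.621e+04·0.00901 = 0 + j146.1 Ω
  C: Z = 1/(jωC) = -j/(ω·C) = 0 - j169.5 Ω
Step 3 — Series combination: Z_total = R + L + C = 27.5 - j23.41 Ω = 36.12∠-40.4° Ω.
Step 4 — Source phasor: V = 12∠100.2° V = -2.125 + j11.81 V.
Step 5 — Current: I = V / Z = -0.2568 + j0.2108 A = 0.3322∠140.6° A.
Step 6 — Complex power: S = V·I* = 3.036 - j2.585 VA.
Step 7 — Real power: P = Re(S) = 3.036 W.
Step 8 — Reactive power: Q = Im(S) = -2.585 VAR.
Step 9 — Apparent power: |S| = 3.987 VA.
Step 10 — Power factor: PF = P/|S| = 0.7614 (leading).

(a) P = 3.036 W  (b) Q = -2.585 VAR  (c) S = 3.987 VA  (d) PF = 0.7614 (leading)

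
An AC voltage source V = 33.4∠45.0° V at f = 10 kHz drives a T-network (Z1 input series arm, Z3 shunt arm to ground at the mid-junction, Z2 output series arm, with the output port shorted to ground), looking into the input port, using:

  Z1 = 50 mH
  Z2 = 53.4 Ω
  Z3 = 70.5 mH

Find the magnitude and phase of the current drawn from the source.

Step 1 — Angular frequency: ω = 2π·f = 2π·1e+04 = 6.283e+04 rad/s.
Step 2 — Component impedances:
  Z1: Z = jωL = j·6.283e+04·0.05 = 0 + j3142 Ω
  Z2: Z = R = 53.4 Ω
  Z3: Z = jωL = j·6.283e+04·0.0705 = 0 + j4430 Ω
Step 3 — With the output port shorted to ground, the output series arm Z2 runs from the junction to ground; the shunt arm Z3 also runs from the junction to ground. They appear in parallel: Z3 || Z2 = 53.39 + j0.6437 Ω.
Step 4 — Series with input arm Z1: Z_in = Z1 + (Z3 || Z2) = 53.39 + j3142 Ω = 3143∠89.0° Ω.
Step 5 — Source phasor: V = 33.4∠45.0° V = 23.62 + j23.62 V.
Step 6 — Ohm's law: I = V / Z_total = (23.62 + j23.62) / (53.39 + j3142) = 0.007642 - j0.007386 A.
Step 7 — Convert to polar: |I| = 0.01063 A, ∠I = -44.0°.

I = 0.01063∠-44.0° A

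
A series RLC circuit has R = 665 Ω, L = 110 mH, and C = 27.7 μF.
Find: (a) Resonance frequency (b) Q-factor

Step 1 — Resonance condition Im(Z)=0 gives ω₀ = 1/√(LC).
Step 2 — ω₀ = 1/√(0.11·2.77e-05) = 572.9 rad/s.
Step 3 — f₀ = ω₀/(2π) = 91.18 Hz.
Step 4 — Series Q: Q = ω₀L/R = 572.9·0.11/665 = 0.09476.

(a) f₀ = 91.18 Hz  (b) Q = 0.09476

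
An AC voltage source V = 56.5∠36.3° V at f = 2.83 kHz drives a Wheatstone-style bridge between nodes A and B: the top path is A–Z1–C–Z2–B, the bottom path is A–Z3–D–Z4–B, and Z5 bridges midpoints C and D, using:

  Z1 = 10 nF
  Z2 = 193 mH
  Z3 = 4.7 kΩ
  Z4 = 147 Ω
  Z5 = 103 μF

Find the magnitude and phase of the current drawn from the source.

Step 1 — Angular frequency: ω = 2π·f = 2π·2830 = 1.778e+04 rad/s.
Step 2 — Component impedances:
  Z1: Z = 1/(jωC) = -j/(ω·C) = 0 - j5624 Ω
  Z2: Z = jωL = j·1.778e+04·0.193 = 0 + j3432 Ω
  Z3: Z = R = 4700 Ω
  Z4: Z = R = 147 Ω
  Z5: Z = 1/(jωC) = -j/(ω·C) = 0 - j0.546 Ω
Step 3 — Bridge requires nodal analysis (the Z5 bridge couples midpoints C and D, so the two paths cannot be reduced to a simple series/parallel combination). Setting node B to ground and injecting 1 A at node A, the 3-node admittance system at A, C, D solves to V_A = Z_AB = 2914 - j2306 Ω = 3716∠-38.4° Ω.
Step 4 — Source phasor: V = 56.5∠36.3° V = 45.53 + j33.45 V.
Step 5 — Ohm's law: I = V / Z_total = (45.53 + j33.45) / (2914 - j2306) = 0.004022 + j0.01466 A.
Step 6 — Convert to polar: |I| = 0.0152 A, ∠I = 74.7°.

I = 0.0152∠74.7° A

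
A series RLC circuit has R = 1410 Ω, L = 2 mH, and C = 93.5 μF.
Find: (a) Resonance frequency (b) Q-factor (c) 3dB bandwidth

Step 1 — Resonance: ω₀ = 1/√(LC) = 1/√(0.002·9.35e-05) = 2312 rad/s.
Step 2 — f₀ = ω₀/(2π) = 368 Hz.
Step 3 — Series Q: Q = ω₀L/R = 2312·0.002/1410 = 0.00328.
Step 4 — Bandwidth: Δω = ω₀/Q = 7.05e+05 rad/s; BW = Δω/(2π) = 1.122e+05 Hz.

(a) f₀ = 368 Hz  (b) Q = 0.00328  (c) BW = 1.122e+05 Hz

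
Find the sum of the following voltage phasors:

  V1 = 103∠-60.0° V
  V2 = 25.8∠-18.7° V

Step 1 — Convert each phasor to rectangular form:
  V1 = 103·(cos(-60.0°) + j·sin(-60.0°)) = 51.5 - j89.2 V
  V2 = 25.8·(cos(-18.7°) + j·sin(-18.7°)) = 24.44 - j8.272 V
Step 2 — Sum components: V_total = 75.94 - j97.47 V.
Step 3 — Convert to polar: |V_total| = 123.6 V, ∠V_total = -52.1°.

V_total = 123.6∠-52.1° V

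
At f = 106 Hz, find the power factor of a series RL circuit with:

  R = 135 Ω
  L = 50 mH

Step 1 — Angular frequency: ω = 2π·f = 2π·106 = 666 rad/s.
Step 2 — Component impedances:
  R: Z = R = 135 Ω
  L: Z = jωL = j·666·0.05 = 0 + j33.3 Ω
Step 3 — Series combination: Z_total = R + L = 135 + j33.3 Ω = 139∠13.9° Ω.
Step 4 — Power factor: PF = cos(φ) = Re(Z)/|Z| = 135/139.05 = 0.9709.
Step 5 — Type: Im(Z) = 33.3 ⇒ lagging (phase φ = 13.9°).

PF = 0.9709 (lagging, φ = 13.9°)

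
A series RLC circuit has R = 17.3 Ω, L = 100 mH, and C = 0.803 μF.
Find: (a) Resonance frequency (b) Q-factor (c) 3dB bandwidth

Step 1 — Resonance: ω₀ = 1/√(LC) = 1/√(0.1·8.03e-07) = 3529 rad/s.
Step 2 — f₀ = ω₀/(2π) = 561.6 Hz.
Step 3 — Series Q: Q = ω₀L/R = 3529·0.1/17.3 = 20.4.
Step 4 — Bandwidth: Δω = ω₀/Q = 173 rad/s; BW = Δω/(2π) = 27.53 Hz.

(a) f₀ = 561.6 Hz  (b) Q = 20.4  (c) BW = 27.53 Hz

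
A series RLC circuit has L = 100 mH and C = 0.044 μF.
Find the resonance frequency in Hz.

Step 1 — Resonance condition Im(Z)=0 gives ω₀ = 1/√(LC).
Step 2 — ω₀ = 1/√(0.1·4.4e-08) = 1.508e+04 rad/s.
Step 3 — f₀ = ω₀/(2π) = 2399 Hz.

f₀ = 2399 Hz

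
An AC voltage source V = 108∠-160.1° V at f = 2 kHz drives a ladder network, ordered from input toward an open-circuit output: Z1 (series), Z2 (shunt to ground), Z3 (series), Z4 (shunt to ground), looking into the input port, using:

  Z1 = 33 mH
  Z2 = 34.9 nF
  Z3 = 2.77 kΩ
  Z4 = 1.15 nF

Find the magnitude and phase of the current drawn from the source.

Step 1 — Angular frequency: ω = 2π·f = 2π·2000 = 1.257e+04 rad/s.
Step 2 — Component impedances:
  Z1: Z = jωL = j·1.257e+04·0.033 = 0 + j414.7 Ω
  Z2: Z = 1/(jωC) = -j/(ω·C) = 0 - j2280 Ω
  Z3: Z = R = 2770 Ω
  Z4: Z = 1/(jωC) = -j/(ω·C) = 0 - j6.92e+04 Ω
Step 3 — Ladder network (open output): work backward from the far end, alternating series and parallel combinations. Z_in = 2.815 - j1793 Ω = 1793∠-89.9° Ω.
Step 4 — Source phasor: V = 108∠-160.1° V = -101.6 - j36.76 V.
Step 5 — Ohm's law: I = V / Z_total = (-101.6 - j36.76) / (2.815 - j1793) = 0.02042 - j0.05667 A.
Step 6 — Convert to polar: |I| = 0.06024 A, ∠I = -70.2°.

I = 0.06024∠-70.2° A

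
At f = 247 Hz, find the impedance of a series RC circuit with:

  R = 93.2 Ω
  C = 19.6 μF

Step 1 — Angular frequency: ω = 2π·f = 2π·247 = 1552 rad/s.
Step 2 — Component impedances:
  R: Z = R = 93.2 Ω
  C: Z = 1/(jωC) = -j/(ω·C) = 0 - j32.88 Ω
Step 3 — Series combination: Z_total = R + C = 93.2 - j32.88 Ω = 98.83∠-19.4° Ω.

Z = 93.2 - j32.88 Ω = 98.83∠-19.4° Ω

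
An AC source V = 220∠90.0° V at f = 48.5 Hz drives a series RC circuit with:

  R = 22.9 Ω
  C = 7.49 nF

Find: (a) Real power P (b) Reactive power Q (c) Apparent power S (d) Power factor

Step 1 — Angular frequency: ω = 2π·f = 2π·48.5 = 304.7 rad/s.
Step 2 — Component impedances:
  R: Z = R = 22.9 Ω
  C: Z = 1/(jωC) = -j/(ω·C) = 0 - j4.381e+05 Ω
Step 3 — Series combination: Z_total = R + C = 22.9 - j4.381e+05 Ω = 4.381e+05∠-90.0° Ω.
Step 4 — Source phasor: V = 220∠90.0° V = 0 + j220 V.
Step 5 — Current: I = V / Z = -0.0005021 + j2.625e-08 A = 0.0005021∠180.0° A.
Step 6 — Complex power: S = V·I* = 5.774e-06 - j0.1105 VA.
Step 7 — Real power: P = Re(S) = 5.774e-06 W.
Step 8 — Reactive power: Q = Im(S) = -0.1105 VAR.
Step 9 — Apparent power: |S| = 0.1105 VA.
Step 10 — Power factor: PF = P/|S| = 5.227e-05 (leading).

(a) P = 5.774e-06 W  (b) Q = -0.1105 VAR  (c) S = 0.1105 VA  (d) PF = 5.227e-05 (leading)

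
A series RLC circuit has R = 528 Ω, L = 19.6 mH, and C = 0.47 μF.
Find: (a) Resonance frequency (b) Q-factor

Step 1 — Resonance condition Im(Z)=0 gives ω₀ = 1/√(LC).
Step 2 — ω₀ = 1/√(0.0196·4.7e-07) = 1.042e+04 rad/s.
Step 3 — f₀ = ω₀/(2π) = 1658 Hz.
Step 4 — Series Q: Q = ω₀L/R = 1.042e+04·0.0196/528 = 0.3868.

(a) f₀ = 1658 Hz  (b) Q = 0.3868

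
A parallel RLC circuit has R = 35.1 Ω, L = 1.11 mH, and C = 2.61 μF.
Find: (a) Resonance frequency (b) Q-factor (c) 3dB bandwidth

Step 1 — Resonance: ω₀ = 1/√(LC) = 1/√(0.00111·2.61e-06) = 1.858e+04 rad/s.
Step 2 — f₀ = ω₀/(2π) = 2957 Hz.
Step 3 — Parallel Q: Q = R/(ω₀L) = 35.1/(1.858e+04·0.00111) = 1.702.
Step 4 — Bandwidth: Δω = ω₀/Q = 1.092e+04 rad/s; BW = Δω/(2π) = 1737 Hz.

(a) f₀ = 2957 Hz  (b) Q = 1.702  (c) BW = 1737 Hz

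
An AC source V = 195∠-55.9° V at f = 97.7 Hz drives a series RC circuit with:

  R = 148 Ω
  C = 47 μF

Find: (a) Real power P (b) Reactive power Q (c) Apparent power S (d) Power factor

Step 1 — Angular frequency: ω = 2π·f = 2π·97.7 = 613.9 rad/s.
Step 2 — Component impedances:
  R: Z = R = 148 Ω
  C: Z = 1/(jωC) = -j/(ω·C) = 0 - j34.66 Ω
Step 3 — Series combination: Z_total = R + C = 148 - j34.66 Ω = 152∠-13.2° Ω.
Step 4 — Source phasor: V = 195∠-55.9° V = 109.3 - j161.5 V.
Step 5 — Current: I = V / Z = 0.9425 - j0.8703 A = 1.283∠-42.7° A.
Step 6 — Complex power: S = V·I* = 243.6 - j57.04 VA.
Step 7 — Real power: P = Re(S) = 243.6 W.
Step 8 — Reactive power: Q = Im(S) = -57.04 VAR.
Step 9 — Apparent power: |S| = 250.2 VA.
Step 10 — Power factor: PF = P/|S| = 0.9737 (leading).

(a) P = 243.6 W  (b) Q = -57.04 VAR  (c) S = 250.2 VA  (d) PF = 0.9737 (leading)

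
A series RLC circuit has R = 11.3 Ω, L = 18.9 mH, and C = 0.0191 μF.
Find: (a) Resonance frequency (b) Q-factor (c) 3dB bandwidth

Step 1 — Resonance: ω₀ = 1/√(LC) = 1/√(0.0189·1.91e-08) = 5.263e+04 rad/s.
Step 2 — f₀ = ω₀/(2π) = 8377 Hz.
Step 3 — Series Q: Q = ω₀L/R = 5.263e+04·0.0189/11.3 = 88.03.
Step 4 — Bandwidth: Δω = ω₀/Q = 597.9 rad/s; BW = Δω/(2π) = 95.16 Hz.

(a) f₀ = 8377 Hz  (b) Q = 88.03  (c) BW = 95.16 Hz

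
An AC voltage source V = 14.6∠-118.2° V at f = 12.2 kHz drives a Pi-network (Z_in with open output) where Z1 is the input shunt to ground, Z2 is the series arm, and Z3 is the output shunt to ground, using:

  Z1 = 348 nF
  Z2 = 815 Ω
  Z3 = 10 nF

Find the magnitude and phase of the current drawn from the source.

Step 1 — Angular frequency: ω = 2π·f = 2π·1.22e+04 = 7.665e+04 rad/s.
Step 2 — Component impedances:
  Z1: Z = 1/(jωC) = -j/(ω·C) = 0 - j37.49 Ω
  Z2: Z = R = 815 Ω
  Z3: Z = 1/(jωC) = -j/(ω·C) = 0 - j1305 Ω
Step 3 — With open output, the series arm Z2 and the output shunt Z3 appear in series to ground: Z2 + Z3 = 815 - j1305 Ω.
Step 4 — Parallel with input shunt Z1: Z_in = Z1 || (Z2 + Z3) = 0.4646 - j36.72 Ω = 36.72∠-89.3° Ω.
Step 5 — Source phasor: V = 14.6∠-118.2° V = -6.899 - j12.87 V.
Step 6 — Ohm's law: I = V / Z_total = (-6.899 - j12.87) / (0.4646 - j36.72) = 0.348 - j0.1923 A.
Step 7 — Convert to polar: |I| = 0.3975 A, ∠I = -28.9°.

I = 0.3975∠-28.9° A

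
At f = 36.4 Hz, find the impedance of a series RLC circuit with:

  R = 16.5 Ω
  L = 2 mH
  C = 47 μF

Step 1 — Angular frequency: ω = 2π·f = 2π·36.4 = 228.7 rad/s.
Step 2 — Component impedances:
  R: Z = R = 16.5 Ω
  L: Z = jωL = j·228.7·0.002 = 0 + j0.4574 Ω
  C: Z = 1/(jωC) = -j/(ω·C) = 0 - j93.03 Ω
Step 3 — Series combination: Z_total = R + L + C = 16.5 - j92.57 Ω = 94.03∠-79.9° Ω.

Z = 16.5 - j92.57 Ω = 94.03∠-79.9° Ω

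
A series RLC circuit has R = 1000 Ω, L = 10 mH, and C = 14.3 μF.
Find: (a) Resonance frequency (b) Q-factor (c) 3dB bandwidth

Step 1 — Resonance: ω₀ = 1/√(LC) = 1/√(0.01·1.43e-05) = 2644 rad/s.
Step 2 — f₀ = ω₀/(2π) = 420.9 Hz.
Step 3 — Series Q: Q = ω₀L/R = 2644·0.01/1000 = 0.02644.
Step 4 — Bandwidth: Δω = ω₀/Q = 1e+05 rad/s; BW = Δω/(2π) = 1.592e+04 Hz.

(a) f₀ = 420.9 Hz  (b) Q = 0.02644  (c) BW = 1.592e+04 Hz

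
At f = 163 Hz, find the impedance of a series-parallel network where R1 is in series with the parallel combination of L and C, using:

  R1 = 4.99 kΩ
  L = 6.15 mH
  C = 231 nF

Step 1 — Angular frequency: ω = 2π·f = 2π·163 = 1024 rad/s.
Step 2 — Component impedances:
  R1: Z = R = 4990 Ω
  L: Z = jωL = j·1024·0.00615 = 0 + j6.299 Ω
  C: Z = 1/(jωC) = -j/(ω·C) = 0 - j4227 Ω
Step 3 — Parallel branch: L || C = 1/(1/L + 1/C) = 0 + j6.308 Ω.
Step 4 — Series with R1: Z_total = R1 + (L || C) = 4990 + j6.308 Ω = 4990∠0.1° Ω.

Z = 4990 + j6.308 Ω = 4990∠0.1° Ω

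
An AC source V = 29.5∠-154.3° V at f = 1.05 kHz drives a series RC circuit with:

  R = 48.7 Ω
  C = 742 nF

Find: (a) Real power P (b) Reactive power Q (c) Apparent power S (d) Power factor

Step 1 — Angular frequency: ω = 2π·f = 2π·1050 = 6597 rad/s.
Step 2 — Component impedances:
  R: Z = R = 48.7 Ω
  C: Z = 1/(jωC) = -j/(ω·C) = 0 - j204.3 Ω
Step 3 — Series combination: Z_total = R + C = 48.7 - j204.3 Ω = 210∠-76.6° Ω.
Step 4 — Source phasor: V = 29.5∠-154.3° V = -26.58 - j12.79 V.
Step 5 — Current: I = V / Z = 0.0299 - j0.1373 A = 0.1405∠-77.7° A.
Step 6 — Complex power: S = V·I* = 0.961 - j4.031 VA.
Step 7 — Real power: P = Re(S) = 0.961 W.
Step 8 — Reactive power: Q = Im(S) = -4.031 VAR.
Step 9 — Apparent power: |S| = 4.144 VA.
Step 10 — Power factor: PF = P/|S| = 0.2319 (leading).

(a) P = 0.961 W  (b) Q = -4.031 VAR  (c) S = 4.144 VA  (d) PF = 0.2319 (leading)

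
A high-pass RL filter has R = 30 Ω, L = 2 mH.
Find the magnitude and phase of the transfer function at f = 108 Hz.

Step 1 — Angular frequency: ω = 2π·108 = 678.6 rad/s.
Step 2 — Transfer function: H(jω) = jωL/(R + jωL).
Step 3 — Numerator jωL = j·1.357; denominator R + jωL = 30 + j1.357.
Step 4 — H = 0.002042 + j0.04515.
Step 5 — Magnitude: |H| = 0.04519 (-26.9 dB); phase: φ = 87.4°.

|H| = 0.04519 (-26.9 dB), φ = 87.4°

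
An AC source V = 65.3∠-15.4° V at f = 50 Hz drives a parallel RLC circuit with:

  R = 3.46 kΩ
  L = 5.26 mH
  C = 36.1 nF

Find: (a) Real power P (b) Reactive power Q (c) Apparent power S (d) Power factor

Step 1 — Angular frequency: ω = 2π·f = 2π·50 = 314.2 rad/s.
Step 2 — Component impedances:
  R: Z = R = 3460 Ω
  L: Z = jωL = j·314.2·0.00526 = 0 + j1.652 Ω
  C: Z = 1/(jωC) = -j/(ω·C) = 0 - j8.817e+04 Ω
Step 3 — Parallel combination: 1/Z_total = 1/R + 1/L + 1/C; Z_total = 0.0007892 + j1.653 Ω = 1.653∠90.0° Ω.
Step 4 — Source phasor: V = 65.3∠-15.4° V = 62.96 - j17.34 V.
Step 5 — Current: I = V / Z = -10.48 - j38.1 A = 39.52∠-105.4° A.
Step 6 — Complex power: S = V·I* = 1.232 + j2580 VA.
Step 7 — Real power: P = Re(S) = 1.232 W.
Step 8 — Reactive power: Q = Im(S) = 2580 VAR.
Step 9 — Apparent power: |S| = 2580 VA.
Step 10 — Power factor: PF = P/|S| = 0.0004776 (lagging).

(a) P = 1.232 W  (b) Q = 2580 VAR  (c) S = 2580 VA  (d) PF = 0.0004776 (lagging)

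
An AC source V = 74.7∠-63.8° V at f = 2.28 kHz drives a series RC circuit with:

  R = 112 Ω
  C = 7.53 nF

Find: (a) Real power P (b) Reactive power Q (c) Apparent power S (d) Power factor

Step 1 — Angular frequency: ω = 2π·f = 2π·2280 = 1.433e+04 rad/s.
Step 2 — Component impedances:
  R: Z = R = 112 Ω
  C: Z = 1/(jωC) = -j/(ω·C) = 0 - j9270 Ω
Step 3 — Series combination: Z_total = R + C = 112 - j9270 Ω = 9271∠-89.3° Ω.
Step 4 — Source phasor: V = 74.7∠-63.8° V = 32.98 - j67.03 V.
Step 5 — Current: I = V / Z = 0.007272 + j0.00347 A = 0.008057∠25.5° A.
Step 6 — Complex power: S = V·I* = 0.007271 - j0.6018 VA.
Step 7 — Real power: P = Re(S) = 0.007271 W.
Step 8 — Reactive power: Q = Im(S) = -0.6018 VAR.
Step 9 — Apparent power: |S| = 0.6019 VA.
Step 10 — Power factor: PF = P/|S| = 0.01208 (leading).

(a) P = 0.007271 W  (b) Q = -0.6018 VAR  (c) S = 0.6019 VA  (d) PF = 0.01208 (leading)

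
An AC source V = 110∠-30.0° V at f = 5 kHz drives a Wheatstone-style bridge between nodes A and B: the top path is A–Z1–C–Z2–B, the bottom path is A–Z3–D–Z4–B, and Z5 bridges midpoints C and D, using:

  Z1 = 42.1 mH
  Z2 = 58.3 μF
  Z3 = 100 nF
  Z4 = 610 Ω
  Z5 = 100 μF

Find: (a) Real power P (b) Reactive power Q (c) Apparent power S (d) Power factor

Step 1 — Angular frequency: ω = 2π·f = 2π·5000 = 3.142e+04 rad/s.
Step 2 — Component impedances:
  Z1: Z = jωL = j·3.142e+04·0.0421 = 0 + j1323 Ω
  Z2: Z = 1/(jωC) = -j/(ω·C) = 0 - j0.546 Ω
  Z3: Z = 1/(jωC) = -j/(ω·C) = 0 - j318.3 Ω
  Z4: Z = R = 610 Ω
  Z5: Z = 1/(jωC) = -j/(ω·C) = 0 - j0.3183 Ω
Step 3 — Bridge requires nodal analysis (the Z5 bridge couples midpoints C and D, so the two paths cannot be reduced to a simple series/parallel combination). Setting node B to ground and injecting 1 A at node A, the 3-node admittance system at A, C, D solves to V_A = Z_AB = 0.001528 - j420.3 Ω = 420.3∠-90.0° Ω.
Step 4 — Source phasor: V = 110∠-30.0° V = 95.26 - j55 V.
Step 5 — Current: I = V / Z = 0.1309 + j0.2267 A = 0.2617∠60.0° A.
Step 6 — Complex power: S = V·I* = 0.0001046 - j28.79 VA.
Step 7 — Real power: P = Re(S) = 0.0001046 W.
Step 8 — Reactive power: Q = Im(S) = -28.79 VAR.
Step 9 — Apparent power: |S| = 28.79 VA.
Step 10 — Power factor: PF = P/|S| = 3.635e-06 (leading).

(a) P = 0.0001046 W  (b) Q = -28.79 VAR  (c) S = 28.79 VA  (d) PF = 3.635e-06 (leading)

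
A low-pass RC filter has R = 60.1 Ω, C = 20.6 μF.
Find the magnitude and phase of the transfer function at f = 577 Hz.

Step 1 — Angular frequency: ω = 2π·577 = 3625 rad/s.
Step 2 — Transfer function: H(jω) = 1/(1 + jωRC).
Step 3 — Denominator: 1 + jωRC = 1 + j·3625·60.1·2.06e-05 = 1 + j4.488.
Step 4 — H = 0.04729 - j0.2123.
Step 5 — Magnitude: |H| = 0.2175 (-13.3 dB); phase: φ = -77.4°.

|H| = 0.2175 (-13.3 dB), φ = -77.4°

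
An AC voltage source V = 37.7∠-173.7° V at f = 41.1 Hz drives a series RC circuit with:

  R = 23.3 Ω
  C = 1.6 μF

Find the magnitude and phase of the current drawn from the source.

Step 1 — Angular frequency: ω = 2π·f = 2π·41.1 = 258.2 rad/s.
Step 2 — Component impedances:
  R: Z = R = 23.3 Ω
  C: Z = 1/(jωC) = -j/(ω·C) = 0 - j2420 Ω
Step 3 — Series combination: Z_total = R + C = 23.3 - j2420 Ω = 2420∠-89.4° Ω.
Step 4 — Source phasor: V = 37.7∠-173.7° V = -37.47 - j4.137 V.
Step 5 — Ohm's law: I = V / Z_total = (-37.47 - j4.137) / (23.3 - j2420) = 0.00156 - j0.0155 A.
Step 6 — Convert to polar: |I| = 0.01558 A, ∠I = -84.3°.

I = 0.01558∠-84.3° A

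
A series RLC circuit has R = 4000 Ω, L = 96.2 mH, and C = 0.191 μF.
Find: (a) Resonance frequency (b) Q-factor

Step 1 — Resonance condition Im(Z)=0 gives ω₀ = 1/√(LC).
Step 2 — ω₀ = 1/√(0.0962·1.91e-07) = 7377 rad/s.
Step 3 — f₀ = ω₀/(2π) = 1174 Hz.
Step 4 — Series Q: Q = ω₀L/R = 7377·0.0962/4000 = 0.1774.

(a) f₀ = 1174 Hz  (b) Q = 0.1774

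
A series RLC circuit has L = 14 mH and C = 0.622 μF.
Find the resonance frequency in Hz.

Step 1 — Resonance condition Im(Z)=0 gives ω₀ = 1/√(LC).
Step 2 — ω₀ = 1/√(0.014·6.22e-07) = 1.072e+04 rad/s.
Step 3 — f₀ = ω₀/(2π) = 1706 Hz.

f₀ = 1706 Hz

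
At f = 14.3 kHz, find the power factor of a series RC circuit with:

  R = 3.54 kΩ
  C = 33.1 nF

Step 1 — Angular frequency: ω = 2π·f = 2π·1.43e+04 = 8.985e+04 rad/s.
Step 2 — Component impedances:
  R: Z = R = 3540 Ω
  C: Z = 1/(jωC) = -j/(ω·C) = 0 - j336.2 Ω
Step 3 — Series combination: Z_total = R + C = 3540 - j336.2 Ω = 3556∠-5.4° Ω.
Step 4 — Power factor: PF = cos(φ) = Re(Z)/|Z| = 3540/3556 = 0.9955.
Step 5 — Type: Im(Z) = -336.2 ⇒ leading (phase φ = -5.4°).

PF = 0.9955 (leading, φ = -5.4°)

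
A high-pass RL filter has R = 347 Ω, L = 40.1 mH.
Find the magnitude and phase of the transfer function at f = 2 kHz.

Step 1 — Angular frequency: ω = 2π·2000 = 1.257e+04 rad/s.
Step 2 — Transfer function: H(jω) = jωL/(R + jωL).
Step 3 — Numerator jωL = j·503.9; denominator R + jωL = 347 + j503.9.
Step 4 — H = 0.6783 + j0.4671.
Step 5 — Magnitude: |H| = 0.8236 (-1.7 dB); phase: φ = 34.6°.

|H| = 0.8236 (-1.7 dB), φ = 34.6°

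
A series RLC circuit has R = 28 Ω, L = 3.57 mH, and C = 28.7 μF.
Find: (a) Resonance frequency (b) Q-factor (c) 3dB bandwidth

Step 1 — Resonance: ω₀ = 1/√(LC) = 1/√(0.00357·2.87e-05) = 3124 rad/s.
Step 2 — f₀ = ω₀/(2π) = 497.2 Hz.
Step 3 — Series Q: Q = ω₀L/R = 3124·0.00357/28 = 0.3983.
Step 4 — Bandwidth: Δω = ω₀/Q = 7843 rad/s; BW = Δω/(2π) = 1248 Hz.

(a) f₀ = 497.2 Hz  (b) Q = 0.3983  (c) BW = 1248 Hz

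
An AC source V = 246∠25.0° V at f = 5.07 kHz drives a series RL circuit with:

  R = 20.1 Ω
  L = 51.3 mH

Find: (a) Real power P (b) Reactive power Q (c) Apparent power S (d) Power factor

Step 1 — Angular frequency: ω = 2π·f = 2π·5070 = 3.186e+04 rad/s.
Step 2 — Component impedances:
  R: Z = R = 20.1 Ω
  L: Z = jωL = j·3.186e+04·0.0513 = 0 + j1634 Ω
Step 3 — Series combination: Z_total = R + L = 20.1 + j1634 Ω = 1634∠89.3° Ω.
Step 4 — Source phasor: V = 246∠25.0° V = 223 + j104 V.
Step 5 — Current: I = V / Z = 0.06529 - j0.1356 A = 0.1505∠-64.3° A.
Step 6 — Complex power: S = V·I* = 0.4554 + j37.03 VA.
Step 7 — Real power: P = Re(S) = 0.4554 W.
Step 8 — Reactive power: Q = Im(S) = 37.03 VAR.
Step 9 — Apparent power: |S| = 37.03 VA.
Step 10 — Power factor: PF = P/|S| = 0.0123 (lagging).

(a) P = 0.4554 W  (b) Q = 37.03 VAR  (c) S = 37.03 VA  (d) PF = 0.0123 (lagging)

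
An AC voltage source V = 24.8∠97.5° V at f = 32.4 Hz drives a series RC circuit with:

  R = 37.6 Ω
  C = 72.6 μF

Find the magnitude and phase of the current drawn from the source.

Step 1 — Angular frequency: ω = 2π·f = 2π·32.4 = 203.6 rad/s.
Step 2 — Component impedances:
  R: Z = R = 37.6 Ω
  C: Z = 1/(jωC) = -j/(ω·C) = 0 - j67.66 Ω
Step 3 — Series combination: Z_total = R + C = 37.6 - j67.66 Ω = 77.41∠-60.9° Ω.
Step 4 — Source phasor: V = 24.8∠97.5° V = -3.237 + j24.59 V.
Step 5 — Ohm's law: I = V / Z_total = (-3.237 + j24.59) / (37.6 - j67.66) = -0.298 + j0.1177 A.
Step 6 — Convert to polar: |I| = 0.3204 A, ∠I = 158.4°.

I = 0.3204∠158.4° A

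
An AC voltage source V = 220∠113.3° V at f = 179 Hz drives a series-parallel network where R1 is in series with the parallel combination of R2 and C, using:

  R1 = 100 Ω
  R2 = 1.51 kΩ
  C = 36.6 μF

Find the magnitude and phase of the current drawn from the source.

Step 1 — Angular frequency: ω = 2π·f = 2π·179 = 1125 rad/s.
Step 2 — Component impedances:
  R1: Z = R = 100 Ω
  R2: Z = R = 1510 Ω
  C: Z = 1/(jωC) = -j/(ω·C) = 0 - j24.29 Ω
Step 3 — Parallel branch: R2 || C = 1/(1/R2 + 1/C) = 0.3907 - j24.29 Ω.
Step 4 — Series with R1: Z_total = R1 + (R2 || C) = 100.4 - j24.29 Ω = 103.3∠-13.6° Ω.
Step 5 — Source phasor: V = 220∠113.3° V = -87.02 + j202.1 V.
Step 6 — Ohm's law: I = V / Z_total = (-87.02 + j202.1) / (100.4 - j24.29) = -1.279 + j1.703 A.
Step 7 — Convert to polar: |I| = 2.13 A, ∠I = 126.9°.

I = 2.13∠126.9° A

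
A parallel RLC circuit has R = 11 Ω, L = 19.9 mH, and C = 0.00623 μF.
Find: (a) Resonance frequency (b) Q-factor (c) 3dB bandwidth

Step 1 — Resonance: ω₀ = 1/√(LC) = 1/√(0.0199·6.23e-09) = 8.981e+04 rad/s.
Step 2 — f₀ = ω₀/(2π) = 1.429e+04 Hz.
Step 3 — Parallel Q: Q = R/(ω₀L) = 11/(8.981e+04·0.0199) = 0.006155.
Step 4 — Bandwidth: Δω = ω₀/Q = 1.459e+07 rad/s; BW = Δω/(2π) = 2.322e+06 Hz.

(a) f₀ = 1.429e+04 Hz  (b) Q = 0.006155  (c) BW = 2.322e+06 Hz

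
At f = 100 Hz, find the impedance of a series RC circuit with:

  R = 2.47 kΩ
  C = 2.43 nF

Step 1 — Angular frequency: ω = 2π·f = 2π·100 = 628.3 rad/s.
Step 2 — Component impedances:
  R: Z = R = 2470 Ω
  C: Z = 1/(jωC) = -j/(ω·C) = 0 - j6.55e+05 Ω
Step 3 — Series combination: Z_total = R + C = 2470 - j6.55e+05 Ω = 6.55e+05∠-89.8° Ω.

Z = 2470 - j6.55e+05 Ω = 6.55e+05∠-89.8° Ω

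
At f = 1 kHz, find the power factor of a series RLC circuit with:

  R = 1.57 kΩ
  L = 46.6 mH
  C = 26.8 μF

Step 1 — Angular frequency: ω = 2π·f = 2π·1000 = 6283 rad/s.
Step 2 — Component impedances:
  R: Z = R = 1570 Ω
  L: Z = jωL = j·6283·0.0466 = 0 + j292.8 Ω
  C: Z = 1/(jωC) = -j/(ω·C) = 0 - j5.939 Ω
Step 3 — Series combination: Z_total = R + L + C = 1570 + j286.9 Ω = 1596∠10.4° Ω.
Step 4 — Power factor: PF = cos(φ) = Re(Z)/|Z| = 1570/1596 = 0.9837.
Step 5 — Type: Im(Z) = 286.9 ⇒ lagging (phase φ = 10.4°).

PF = 0.9837 (lagging, φ = 10.4°)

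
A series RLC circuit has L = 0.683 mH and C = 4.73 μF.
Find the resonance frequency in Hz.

Step 1 — Resonance condition Im(Z)=0 gives ω₀ = 1/√(LC).
Step 2 — ω₀ = 1/√(0.000683·4.73e-06) = 1.759e+04 rad/s.
Step 3 — f₀ = ω₀/(2π) = 2800 Hz.

f₀ = 2800 Hz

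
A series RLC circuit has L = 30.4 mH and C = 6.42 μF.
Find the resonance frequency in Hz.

Step 1 — Resonance condition Im(Z)=0 gives ω₀ = 1/√(LC).
Step 2 — ω₀ = 1/√(0.0304·6.42e-06) = 2264 rad/s.
Step 3 — f₀ = ω₀/(2π) = 360.3 Hz.

f₀ = 360.3 Hz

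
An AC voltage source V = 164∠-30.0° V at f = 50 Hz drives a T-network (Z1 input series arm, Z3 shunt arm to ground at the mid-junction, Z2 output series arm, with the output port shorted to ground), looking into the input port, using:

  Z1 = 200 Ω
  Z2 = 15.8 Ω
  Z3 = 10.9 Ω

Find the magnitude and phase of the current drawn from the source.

Step 1 — Angular frequency: ω = 2π·f = 2π·50 = 314.2 rad/s.
Step 2 — Component impedances:
  Z1: Z = R = 200 Ω
  Z2: Z = R = 15.8 Ω
  Z3: Z = R = 10.9 Ω
Step 3 — With the output port shorted to ground, the output series arm Z2 runs from the junction to ground; the shunt arm Z3 also runs from the junction to ground. They appear in parallel: Z3 || Z2 = 6.45 Ω.
Step 4 — Series with input arm Z1: Z_in = Z1 + (Z3 || Z2) = 206.5 Ω = 206.5∠0.0° Ω.
Step 5 — Source phasor: V = 164∠-30.0° V = 142 - j82 V.
Step 6 — Ohm's law: I = V / Z_total = (142 - j82) / (206.5) = 0.688 - j0.3972 A.
Step 7 — Convert to polar: |I| = 0.7944 A, ∠I = -30.0°.

I = 0.7944∠-30.0° A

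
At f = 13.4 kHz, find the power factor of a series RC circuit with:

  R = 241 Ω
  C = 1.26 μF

Step 1 — Angular frequency: ω = 2π·f = 2π·1.34e+04 = 8.419e+04 rad/s.
Step 2 — Component impedances:
  R: Z = R = 241 Ω
  C: Z = 1/(jωC) = -j/(ω·C) = 0 - j9.426 Ω
Step 3 — Series combination: Z_total = R + C = 241 - j9.426 Ω = 241.2∠-2.2° Ω.
Step 4 — Power factor: PF = cos(φ) = Re(Z)/|Z| = 241/241.2 = 0.9992.
Step 5 — Type: Im(Z) = -9.426 ⇒ leading (phase φ = -2.2°).

PF = 0.9992 (leading, φ = -2.2°)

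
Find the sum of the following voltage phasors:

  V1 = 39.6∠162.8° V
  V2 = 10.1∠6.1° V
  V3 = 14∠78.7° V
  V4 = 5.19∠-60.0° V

Step 1 — Convert each phasor to rectangular form:
  V1 = 39.6·(cos(162.8°) + j·sin(162.8°)) = -37.83 + j11.71 V
  V2 = 10.1·(cos(6.1°) + j·sin(6.1°)) = 10.04 + j1.073 V
  V3 = 14·(cos(78.7°) + j·sin(78.7°)) = 2.743 + j13.73 V
  V4 = 5.19·(cos(-60.0°) + j·sin(-60.0°)) = 2.595 - j4.495 V
Step 2 — Sum components: V_total = -22.45 + j22.02 V.
Step 3 — Convert to polar: |V_total| = 31.44 V, ∠V_total = 135.6°.

V_total = 31.44∠135.6° V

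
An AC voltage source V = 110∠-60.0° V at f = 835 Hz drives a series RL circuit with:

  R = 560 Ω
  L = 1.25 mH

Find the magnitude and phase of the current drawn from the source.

Step 1 — Angular frequency: ω = 2π·f = 2π·835 = 5246 rad/s.
Step 2 — Component impedances:
  R: Z = R = 560 Ω
  L: Z = jωL = j·5246·0.00125 = 0 + j6.558 Ω
Step 3 — Series combination: Z_total = R + L = 560 + j6.558 Ω = 560∠0.7° Ω.
Step 4 — Source phasor: V = 110∠-60.0° V = 55 - j95.26 V.
Step 5 — Ohm's law: I = V / Z_total = (55 - j95.26) / (560 + j6.558) = 0.09621 - j0.1712 A.
Step 6 — Convert to polar: |I| = 0.1964 A, ∠I = -60.7°.

I = 0.1964∠-60.7° A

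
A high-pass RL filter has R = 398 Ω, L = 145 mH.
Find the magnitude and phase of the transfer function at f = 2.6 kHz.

Step 1 — Angular frequency: ω = 2π·2600 = 1.634e+04 rad/s.
Step 2 — Transfer function: H(jω) = jωL/(R + jωL).
Step 3 — Numerator jωL = j·2369; denominator R + jωL = 398 + j2369.
Step 4 — H = 0.9725 + j0.1634.
Step 5 — Magnitude: |H| = 0.9862 (-0.1 dB); phase: φ = 9.5°.

|H| = 0.9862 (-0.1 dB), φ = 9.5°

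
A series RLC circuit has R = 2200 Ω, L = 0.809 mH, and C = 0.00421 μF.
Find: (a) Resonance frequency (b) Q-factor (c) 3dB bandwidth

Step 1 — Resonance: ω₀ = 1/√(LC) = 1/√(0.000809·4.21e-09) = 5.419e+05 rad/s.
Step 2 — f₀ = ω₀/(2π) = 8.624e+04 Hz.
Step 3 — Series Q: Q = ω₀L/R = 5.419e+05·0.000809/2200 = 0.1993.
Step 4 — Bandwidth: Δω = ω₀/Q = 2.719e+06 rad/s; BW = Δω/(2π) = 4.328e+05 Hz.

(a) f₀ = 8.624e+04 Hz  (b) Q = 0.1993  (c) BW = 4.328e+05 Hz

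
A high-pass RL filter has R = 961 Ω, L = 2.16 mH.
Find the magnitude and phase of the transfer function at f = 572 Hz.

Step 1 — Angular frequency: ω = 2π·572 = 3594 rad/s.
Step 2 — Transfer function: H(jω) = jωL/(R + jωL).
Step 3 — Numerator jωL = j·7.763; denominator R + jωL = 961 + j7.763.
Step 4 — H = 6.525e-05 + j0.008078.
Step 5 — Magnitude: |H| = 0.008078 (-41.9 dB); phase: φ = 89.5°.

|H| = 0.008078 (-41.9 dB), φ = 89.5°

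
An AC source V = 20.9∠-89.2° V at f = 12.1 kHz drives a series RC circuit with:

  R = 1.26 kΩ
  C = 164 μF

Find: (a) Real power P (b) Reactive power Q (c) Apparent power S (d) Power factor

Step 1 — Angular frequency: ω = 2π·f = 2π·1.21e+04 = 7.603e+04 rad/s.
Step 2 — Component impedances:
  R: Z = R = 1260 Ω
  C: Z = 1/(jωC) = -j/(ω·C) = 0 - j0.0802 Ω
Step 3 — Series combination: Z_total = R + C = 1260 - j0.0802 Ω = 1260∠-0.0° Ω.
Step 4 — Source phasor: V = 20.9∠-89.2° V = 0.2918 - j20.9 V.
Step 5 — Current: I = V / Z = 0.0002327 - j0.01659 A = 0.01659∠-89.2° A.
Step 6 — Complex power: S = V·I* = 0.3467 - j2.207e-05 VA.
Step 7 — Real power: P = Re(S) = 0.3467 W.
Step 8 — Reactive power: Q = Im(S) = -2.207e-05 VAR.
Step 9 — Apparent power: |S| = 0.3467 VA.
Step 10 — Power factor: PF = P/|S| = 1 (leading).

(a) P = 0.3467 W  (b) Q = -2.207e-05 VAR  (c) S = 0.3467 VA  (d) PF = 1 (leading)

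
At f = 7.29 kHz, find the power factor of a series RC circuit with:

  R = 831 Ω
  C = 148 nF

Step 1 — Angular frequency: ω = 2π·f = 2π·7290 = 4.58e+04 rad/s.
Step 2 — Component impedances:
  R: Z = R = 831 Ω
  C: Z = 1/(jωC) = -j/(ω·C) = 0 - j147.5 Ω
Step 3 — Series combination: Z_total = R + C = 831 - j147.5 Ω = 844∠-10.1° Ω.
Step 4 — Power factor: PF = cos(φ) = Re(Z)/|Z| = 831/844 = 0.9846.
Step 5 — Type: Im(Z) = -147.5 ⇒ leading (phase φ = -10.1°).

PF = 0.9846 (leading, φ = -10.1°)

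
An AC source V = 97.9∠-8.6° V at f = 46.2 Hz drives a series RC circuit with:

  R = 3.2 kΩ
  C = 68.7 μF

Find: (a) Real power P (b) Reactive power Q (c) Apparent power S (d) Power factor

Step 1 — Angular frequency: ω = 2π·f = 2π·46.2 = 290.3 rad/s.
Step 2 — Component impedances:
  R: Z = R = 3200 Ω
  C: Z = 1/(jωC) = -j/(ω·C) = 0 - j50.14 Ω
Step 3 — Series combination: Z_total = R + C = 3200 - j50.14 Ω = 3200∠-0.9° Ω.
Step 4 — Source phasor: V = 97.9∠-8.6° V = 96.8 - j14.64 V.
Step 5 — Current: I = V / Z = 0.03031 - j0.0041 A = 0.03059∠-7.7° A.
Step 6 — Complex power: S = V·I* = 2.994 - j0.04692 VA.
Step 7 — Real power: P = Re(S) = 2.994 W.
Step 8 — Reactive power: Q = Im(S) = -0.04692 VAR.
Step 9 — Apparent power: |S| = 2.995 VA.
Step 10 — Power factor: PF = P/|S| = 0.9999 (leading).

(a) P = 2.994 W  (b) Q = -0.04692 VAR  (c) S = 2.995 VA  (d) PF = 0.9999 (leading)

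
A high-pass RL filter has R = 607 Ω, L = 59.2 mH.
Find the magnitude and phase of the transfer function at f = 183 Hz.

Step 1 — Angular frequency: ω = 2π·183 = 1150 rad/s.
Step 2 — Transfer function: H(jω) = jωL/(R + jωL).
Step 3 — Numerator jωL = j·68.07; denominator R + jωL = 607 + j68.07.
Step 4 — H = 0.01242 + j0.1107.
Step 5 — Magnitude: |H| = 0.1114 (-19.1 dB); phase: φ = 83.6°.

|H| = 0.1114 (-19.1 dB), φ = 83.6°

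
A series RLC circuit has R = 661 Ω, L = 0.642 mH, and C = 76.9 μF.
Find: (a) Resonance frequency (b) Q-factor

Step 1 — Resonance condition Im(Z)=0 gives ω₀ = 1/√(LC).
Step 2 — ω₀ = 1/√(0.000642·7.69e-05) = 4501 rad/s.
Step 3 — f₀ = ω₀/(2π) = 716.3 Hz.
Step 4 — Series Q: Q = ω₀L/R = 4501·0.000642/661 = 0.004371.

(a) f₀ = 716.3 Hz  (b) Q = 0.004371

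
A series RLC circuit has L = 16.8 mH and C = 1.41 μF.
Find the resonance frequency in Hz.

Step 1 — Resonance condition Im(Z)=0 gives ω₀ = 1/√(LC).
Step 2 — ω₀ = 1/√(0.0168·1.41e-06) = 6497 rad/s.
Step 3 — f₀ = ω₀/(2π) = 1034 Hz.

f₀ = 1034 Hz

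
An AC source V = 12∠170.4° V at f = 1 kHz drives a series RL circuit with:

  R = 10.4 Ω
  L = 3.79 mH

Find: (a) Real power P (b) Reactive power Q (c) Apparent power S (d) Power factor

Step 1 — Angular frequency: ω = 2π·f = 2π·1000 = 6283 rad/s.
Step 2 — Component impedances:
  R: Z = R = 10.4 Ω
  L: Z = jωL = j·6283·0.00379 = 0 + j23.81 Ω
Step 3 — Series combination: Z_total = R + L = 10.4 + j23.81 Ω = 25.99∠66.4° Ω.
Step 4 — Source phasor: V = 12∠170.4° V = -11.83 + j2.001 V.
Step 5 — Current: I = V / Z = -0.1117 + j0.4481 A = 0.4618∠104.0° A.
Step 6 — Complex power: S = V·I* = 2.218 + j5.078 VA.
Step 7 — Real power: P = Re(S) = 2.218 W.
Step 8 — Reactive power: Q = Im(S) = 5.078 VAR.
Step 9 — Apparent power: |S| = 5.542 VA.
Step 10 — Power factor: PF = P/|S| = 0.4002 (lagging).

(a) P = 2.218 W  (b) Q = 5.078 VAR  (c) S = 5.542 VA  (d) PF = 0.4002 (lagging)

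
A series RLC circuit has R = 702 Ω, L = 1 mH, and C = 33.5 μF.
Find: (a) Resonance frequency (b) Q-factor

Step 1 — Resonance condition Im(Z)=0 gives ω₀ = 1/√(LC).
Step 2 — ω₀ = 1/√(0.001·3.35e-05) = 5464 rad/s.
Step 3 — f₀ = ω₀/(2π) = 869.6 Hz.
Step 4 — Series Q: Q = ω₀L/R = 5464·0.001/702 = 0.007783.

(a) f₀ = 869.6 Hz  (b) Q = 0.007783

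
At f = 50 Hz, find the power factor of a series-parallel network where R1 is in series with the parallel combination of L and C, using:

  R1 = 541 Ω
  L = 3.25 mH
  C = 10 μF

Step 1 — Angular frequency: ω = 2π·f = 2π·50 = 314.2 rad/s.
Step 2 — Component impedances:
  R1: Z = R = 541 Ω
  L: Z = jωL = j·314.2·0.00325 = 0 + j1.021 Ω
  C: Z = 1/(jωC) = -j/(ω·C) = 0 - j318.3 Ω
Step 3 — Parallel branch: L || C = 1/(1/L + 1/C) = 0 + j1.024 Ω.
Step 4 — Series with R1: Z_total = R1 + (L || C) = 541 + j1.024 Ω = 541∠0.1° Ω.
Step 5 — Power factor: PF = cos(φ) = Re(Z)/|Z| = 541/541 = 1.
Step 6 — Type: Im(Z) = 1.024 ⇒ lagging (phase φ = 0.1°).

PF = 1 (lagging, φ = 0.1°)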